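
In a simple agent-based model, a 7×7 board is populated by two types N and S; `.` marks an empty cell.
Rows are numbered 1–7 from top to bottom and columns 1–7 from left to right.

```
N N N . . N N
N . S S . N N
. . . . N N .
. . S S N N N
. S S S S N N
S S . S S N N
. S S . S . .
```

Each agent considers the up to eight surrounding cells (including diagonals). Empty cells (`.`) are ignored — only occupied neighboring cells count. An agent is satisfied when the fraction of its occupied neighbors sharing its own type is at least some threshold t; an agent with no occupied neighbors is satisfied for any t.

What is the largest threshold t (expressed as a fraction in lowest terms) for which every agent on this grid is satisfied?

(1,1)N 2/2
(1,2)N 3/4
(1,3)N 1/3
(1,6)N 3/3
(1,7)N 3/3
(2,1)N 2/2
(2,3)S 1/3
(2,4)S 1/3
(2,6)N 5/5
(2,7)N 4/4
(3,5)N 4/6
(3,6)N 6/6
(4,3)S 4/4
(4,4)S 4/6
(4,5)N 4/7
(4,6)N 6/7
(4,7)N 4/4
(5,2)S 4/4
(5,3)S 6/6
(5,4)S 6/7
(5,5)S 4/8
(5,6)N 6/8
(5,7)N 5/5
(6,1)S 3/3
(6,2)S 5/5
(6,4)S 6/6
(6,5)S 4/6
(6,6)N 3/6
(6,7)N 3/3
(7,2)S 3/3
(7,3)S 3/3
(7,5)S 2/3
The smallest same-type fraction is 1/3 at (1,3), which reduces to 1/3. Any threshold above that leaves this agent unsatisfied.

1/3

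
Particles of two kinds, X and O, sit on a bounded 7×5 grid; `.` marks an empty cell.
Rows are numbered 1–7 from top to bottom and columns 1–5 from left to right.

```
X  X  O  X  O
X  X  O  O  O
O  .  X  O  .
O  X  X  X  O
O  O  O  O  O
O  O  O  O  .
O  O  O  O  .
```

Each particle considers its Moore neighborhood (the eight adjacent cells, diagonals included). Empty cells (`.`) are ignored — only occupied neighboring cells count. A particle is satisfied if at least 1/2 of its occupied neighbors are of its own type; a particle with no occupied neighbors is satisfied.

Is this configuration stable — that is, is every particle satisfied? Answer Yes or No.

No

Row 1: (1,1)X 3/3 ✓ · (1,2)X 3/5 ✓ · (1,3)O 2/5 ✗ · (1,4)X 0/5 ✗ · (1,5)O 2/3 ✓
Row 2: (2,1)X 3/4 ✓ · (2,2)X 4/7 ✓ · (2,3)O 3/7 ✗ · (2,4)O 5/7 ✓ · (2,5)O 3/4 ✓
Row 3: (3,1)O 1/4 ✗ · (3,3)X 4/7 ✓ · (3,4)O 4/7 ✓
Row 4: (4,1)O 3/4 ✓ · (4,2)X 2/7 ✗ · (4,3)X 3/7 ✗ · (4,4)X 2/7 ✗ · (4,5)O 3/4 ✓
Row 5: (5,1)O 4/5 ✓ · (5,2)O 6/8 ✓ · (5,3)O 5/8 ✓ · (5,4)O 5/7 ✓ · (5,5)O 3/4 ✓
Row 6: (6,1)O 5/5 ✓ · (6,2)O 8/8 ✓ · (6,3)O 8/8 ✓ · (6,4)O 6/6 ✓
Row 7: (7,1)O 3/3 ✓ · (7,2)O 5/5 ✓ · (7,3)O 5/5 ✓ · (7,4)O 3/3 ✓
For instance (1,3) has only 2/5 same-type neighbors, below 1/2.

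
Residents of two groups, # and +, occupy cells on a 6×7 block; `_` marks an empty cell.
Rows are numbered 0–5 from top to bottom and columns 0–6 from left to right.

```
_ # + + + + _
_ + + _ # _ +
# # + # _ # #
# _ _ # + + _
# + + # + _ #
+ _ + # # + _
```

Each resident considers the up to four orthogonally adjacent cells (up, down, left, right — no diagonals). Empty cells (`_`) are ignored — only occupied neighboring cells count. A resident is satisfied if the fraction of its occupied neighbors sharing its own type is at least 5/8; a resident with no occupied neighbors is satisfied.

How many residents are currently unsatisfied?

18

Row 0: (0,1)# 0/2 ✗ · (0,2)+ 2/3 ✓ · (0,3)+ 2/2 ✓ · (0,4)+ 2/3 ✓ · (0,5)+ 1/1 ✓
Row 1: (1,1)+ 1/3 ✗ · (1,2)+ 3/3 ✓ · (1,4)# 0/1 ✗ · (1,6)+ 0/1 ✗
Row 2: (2,0)# 2/2 ✓ · (2,1)# 1/3 ✗ · (2,2)+ 1/3 ✗ · (2,3)# 1/2 ✗ · (2,5)# 1/2 ✗ · (2,6)# 1/2 ✗
Row 3: (3,0)# 2/2 ✓ · (3,3)# 2/3 ✓ · (3,4)+ 2/3 ✓ · (3,5)+ 1/2 ✗
Row 4: (4,0)# 1/3 ✗ · (4,1)+ 1/2 ✗ · (4,2)+ 2/3 ✓ · (4,3)# 2/4 ✗ · (4,4)+ 1/3 ✗ · (4,6)# 0/0 ✓
Row 5: (5,0)+ 0/1 ✗ · (5,2)+ 1/2 ✗ · (5,3)# 2/3 ✓ · (5,4)# 1/3 ✗ · (5,5)+ 0/1 ✗
Unsatisfied: (0,1), (1,1), (1,4), (1,6), (2,1), (2,2), (2,3), (2,5), (2,6), (3,5), (4,0), (4,1), (4,3), (4,4), (5,0), (5,2), (5,4), (5,5) — 18 in total.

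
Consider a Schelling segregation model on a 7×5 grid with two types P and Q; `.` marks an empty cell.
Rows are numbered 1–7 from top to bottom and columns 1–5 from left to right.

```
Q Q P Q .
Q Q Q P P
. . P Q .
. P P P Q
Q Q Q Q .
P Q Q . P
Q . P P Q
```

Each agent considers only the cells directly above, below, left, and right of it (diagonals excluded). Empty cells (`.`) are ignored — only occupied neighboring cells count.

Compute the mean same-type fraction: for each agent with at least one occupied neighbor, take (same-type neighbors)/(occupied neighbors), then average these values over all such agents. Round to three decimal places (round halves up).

0.438

(1,1)Q 2/2
(1,2)Q 2/3
(1,3)P 0/3
(1,4)Q 0/2
(2,1)Q 2/2
(2,2)Q 3/3
(2,3)Q 1/4
(2,4)P 1/4
(2,5)P 1/1
(3,3)P 1/3
(3,4)Q 0/3
(4,2)P 1/2
(4,3)P 3/4
(4,4)P 1/4
(4,5)Q 0/1
(5,1)Q 1/2
(5,2)Q 3/4
(5,3)Q 3/4
(5,4)Q 1/2
(6,1)P 0/3
(6,2)Q 2/3
(6,3)Q 2/3
(6,5)P 0/1
(7,1)Q 0/1
(7,3)P 1/2
(7,4)P 1/2
(7,5)Q 0/2
Sum over 27 agents: 2/2 + 2/3 + 0/3 + 0/2 + 2/2 + 3/3 + 1/4 + 1/4 + 1/1 + 1/3 + 0/3 + 1/2 + 3/4 + 1/4 + 0/1 + 1/2 + 3/4 + 3/4 + 1/2 + 0/3 + 2/3 + 2/3 + 0/1 + 0/1 + 1/2 + 1/2 + 0/2 = 71/6; mean = 71/6 ÷ 27 = 71/162 = 0.438271… → 0.438.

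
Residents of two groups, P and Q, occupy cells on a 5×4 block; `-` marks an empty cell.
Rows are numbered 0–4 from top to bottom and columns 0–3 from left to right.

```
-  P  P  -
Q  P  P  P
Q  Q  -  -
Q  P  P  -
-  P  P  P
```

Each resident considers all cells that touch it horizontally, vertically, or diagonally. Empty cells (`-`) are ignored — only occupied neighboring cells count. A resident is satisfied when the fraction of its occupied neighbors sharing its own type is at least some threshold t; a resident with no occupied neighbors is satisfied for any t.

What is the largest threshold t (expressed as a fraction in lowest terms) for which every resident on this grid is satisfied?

3/7

Row 0: (0,1)P 3/4 · (0,2)P 4/4
Row 1: (1,0)Q 2/4 · (1,1)P 3/6 · (1,2)P 4/5 · (1,3)P 2/2
Row 2: (2,0)Q 3/5 · (2,1)Q 3/7
Row 3: (3,0)Q 2/4 · (3,1)P 3/6 · (3,2)P 4/5
Row 4: (4,1)P 3/4 · (4,2)P 4/4 · (4,3)P 2/2
The smallest same-type fraction is 3/7 at (2,1), which reduces to 3/7. Any threshold above that leaves this resident unsatisfied.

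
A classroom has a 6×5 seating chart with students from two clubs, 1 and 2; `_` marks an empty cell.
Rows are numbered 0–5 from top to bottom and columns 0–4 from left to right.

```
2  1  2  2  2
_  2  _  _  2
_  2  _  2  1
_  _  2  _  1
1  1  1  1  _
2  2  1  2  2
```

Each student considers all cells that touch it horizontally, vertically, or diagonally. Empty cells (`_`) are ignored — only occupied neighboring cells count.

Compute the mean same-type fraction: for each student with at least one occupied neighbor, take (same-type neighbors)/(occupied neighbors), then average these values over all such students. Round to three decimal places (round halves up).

0.537

(0,0)2 1/2
(0,1)1 0/3
(0,2)2 2/3
(0,3)2 3/3
(0,4)2 2/2
(1,1)2 3/4
(1,4)2 3/4
(2,1)2 2/2
(2,3)2 2/4
(2,4)1 1/3
(3,2)2 2/5
(3,4)1 2/3
(4,0)1 1/3
(4,1)1 3/6
(4,2)1 3/6
(4,3)1 3/6
(5,0)2 1/3
(5,1)2 1/5
(5,2)1 3/5
(5,3)2 1/4
(5,4)2 1/2
Sum over 21 students: 1/2 + 0/3 + 2/3 + 3/3 + 2/2 + 3/4 + 3/4 + 2/2 + 2/4 + 1/3 + 2/5 + 2/3 + 1/3 + 3/6 + 3/6 + 3/6 + 1/3 + 1/5 + 3/5 + 1/4 + 1/2 = 677/60; mean = 677/60 ÷ 21 = 677/1260 = 0.537301… → 0.537.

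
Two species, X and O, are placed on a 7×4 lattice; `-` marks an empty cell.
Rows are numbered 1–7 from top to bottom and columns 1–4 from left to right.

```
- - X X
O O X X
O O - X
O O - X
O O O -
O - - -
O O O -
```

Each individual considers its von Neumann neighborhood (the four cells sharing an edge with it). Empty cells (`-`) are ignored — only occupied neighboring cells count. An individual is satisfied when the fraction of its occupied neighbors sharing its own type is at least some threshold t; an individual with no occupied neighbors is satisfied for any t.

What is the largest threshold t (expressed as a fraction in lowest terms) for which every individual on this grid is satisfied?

Row 1: (1,3)X 2/2 · (1,4)X 2/2
Row 2: (2,1)O 2/2 · (2,2)O 2/3 · (2,3)X 2/3 · (2,4)X 3/3
Row 3: (3,1)O 3/3 · (3,2)O 3/3 · (3,4)X 2/2
Row 4: (4,1)O 3/3 · (4,2)O 3/3 · (4,4)X 1/1
Row 5: (5,1)O 3/3 · (5,2)O 3/3 · (5,3)O 1/1
Row 6: (6,1)O 2/2
Row 7: (7,1)O 2/2 · (7,2)O 2/2 · (7,3)O 1/1
The smallest same-type fraction is 2/3 at (2,2), which reduces to 2/3. Any threshold above that leaves this individual unsatisfied.

2/3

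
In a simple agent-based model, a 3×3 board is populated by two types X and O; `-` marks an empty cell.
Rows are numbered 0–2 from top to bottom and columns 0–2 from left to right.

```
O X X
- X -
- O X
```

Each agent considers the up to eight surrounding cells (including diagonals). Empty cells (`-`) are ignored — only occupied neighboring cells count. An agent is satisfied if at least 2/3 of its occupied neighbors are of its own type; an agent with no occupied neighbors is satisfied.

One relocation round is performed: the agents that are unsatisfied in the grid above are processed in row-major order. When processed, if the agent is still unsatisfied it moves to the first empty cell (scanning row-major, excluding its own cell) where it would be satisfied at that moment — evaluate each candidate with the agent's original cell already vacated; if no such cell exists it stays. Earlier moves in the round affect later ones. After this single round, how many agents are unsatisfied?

1

Initially unsatisfied (in order): (0,0), (1,1), (2,1), (2,2).
  (0,0): no empty cell satisfies it; stays.
  (1,1) → (1,2).
  (2,1) → (2,0).
  (2,2): now satisfied by earlier moves; stays.
Resulting grid:
O X X
- - X
O - X
Unsatisfied now: (0,0).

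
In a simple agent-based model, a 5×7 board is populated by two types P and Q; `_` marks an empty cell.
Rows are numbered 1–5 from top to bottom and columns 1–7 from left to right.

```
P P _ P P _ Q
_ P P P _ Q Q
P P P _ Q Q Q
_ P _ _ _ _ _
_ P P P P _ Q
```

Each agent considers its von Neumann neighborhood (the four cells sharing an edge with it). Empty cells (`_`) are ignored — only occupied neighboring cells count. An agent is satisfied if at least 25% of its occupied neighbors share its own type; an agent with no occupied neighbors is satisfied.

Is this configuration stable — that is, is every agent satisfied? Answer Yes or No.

Row 1: (1,1)P 1/1 ✓ · (1,2)P 2/2 ✓ · (1,4)P 2/2 ✓ · (1,5)P 1/1 ✓ · (1,7)Q 1/1 ✓
Row 2: (2,2)P 3/3 ✓ · (2,3)P 3/3 ✓ · (2,4)P 2/2 ✓ · (2,6)Q 2/2 ✓ · (2,7)Q 3/3 ✓
Row 3: (3,1)P 1/1 ✓ · (3,2)P 4/4 ✓ · (3,3)P 2/2 ✓ · (3,5)Q 1/1 ✓ · (3,6)Q 3/3 ✓ · (3,7)Q 2/2 ✓
Row 4: (4,2)P 2/2 ✓
Row 5: (5,2)P 2/2 ✓ · (5,3)P 2/2 ✓ · (5,4)P 2/2 ✓ · (5,5)P 1/1 ✓ · (5,7)Q 0/0 ✓
All meet the threshold, so the configuration is stable.

Yes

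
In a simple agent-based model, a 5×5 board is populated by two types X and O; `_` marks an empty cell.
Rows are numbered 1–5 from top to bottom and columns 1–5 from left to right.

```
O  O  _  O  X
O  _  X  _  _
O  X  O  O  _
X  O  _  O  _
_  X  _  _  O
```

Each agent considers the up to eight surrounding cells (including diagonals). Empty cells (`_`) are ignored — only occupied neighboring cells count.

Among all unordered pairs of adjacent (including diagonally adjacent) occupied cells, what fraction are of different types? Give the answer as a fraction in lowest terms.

12/25

Scan each occupied cell's neighbors to the right and below (and the two forward diagonals) so each pair is counted once.
From row 1: 3 unlike of 6 pairs (running 3/6).
From row 2: 3 unlike of 5 pairs (running 6/11).
From row 3: 4 unlike of 10 pairs (running 10/21).
From row 4: 2 unlike of 4 pairs (running 12/25).
Total adjacent occupied pairs: 25; unlike-type pairs: 12.
12/25 is already in lowest terms.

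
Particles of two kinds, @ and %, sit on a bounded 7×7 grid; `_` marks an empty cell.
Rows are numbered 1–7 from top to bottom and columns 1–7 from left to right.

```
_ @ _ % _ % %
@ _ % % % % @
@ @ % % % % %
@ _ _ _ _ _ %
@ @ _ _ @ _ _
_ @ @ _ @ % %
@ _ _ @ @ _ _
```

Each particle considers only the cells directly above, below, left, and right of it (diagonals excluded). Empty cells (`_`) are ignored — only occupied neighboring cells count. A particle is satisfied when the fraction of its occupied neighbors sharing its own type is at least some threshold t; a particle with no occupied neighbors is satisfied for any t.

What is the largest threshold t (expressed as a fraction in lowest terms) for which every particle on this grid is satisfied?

0/1

(1,2)@ — no occupied neighbors
(1,4)% 1/1
(1,6)% 2/2
(1,7)% 1/2
(2,1)@ 1/1
(2,3)% 2/2
(2,4)% 4/4
(2,5)% 3/3
(2,6)% 3/4
(2,7)@ 0/3
(3,1)@ 3/3
(3,2)@ 1/2
(3,3)% 2/3
(3,4)% 3/3
(3,5)% 3/3
(3,6)% 3/3
(3,7)% 2/3
(4,1)@ 2/2
(4,7)% 1/1
(5,1)@ 2/2
(5,2)@ 2/2
(5,5)@ 1/1
(6,2)@ 2/2
(6,3)@ 1/1
(6,5)@ 2/3
(6,6)% 1/2
(6,7)% 1/1
(7,1)@ — no occupied neighbors
(7,4)@ 1/1
(7,5)@ 2/2
The smallest same-type fraction is 0/3 at (2,7), which reduces to 0/1. Any threshold above that leaves this particle unsatisfied.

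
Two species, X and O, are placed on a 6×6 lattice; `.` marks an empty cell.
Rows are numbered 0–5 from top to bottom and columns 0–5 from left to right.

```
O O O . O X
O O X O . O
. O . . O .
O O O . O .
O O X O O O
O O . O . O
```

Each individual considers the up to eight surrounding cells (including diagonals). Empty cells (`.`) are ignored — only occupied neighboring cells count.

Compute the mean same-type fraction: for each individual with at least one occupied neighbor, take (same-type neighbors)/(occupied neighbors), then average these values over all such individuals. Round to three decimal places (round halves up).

0.770

Row 0: (0,0)O 3/3 · (0,1)O 4/5 · (0,2)O 3/4 · (0,4)O 2/3 · (0,5)X 0/2
Row 1: (1,0)O 4/4 · (1,1)O 5/6 · (1,2)X 0/5 · (1,3)O 3/4 · (1,5)O 2/3
Row 2: (2,1)O 5/6 · (2,4)O 3/3
Row 3: (3,0)O 4/4 · (3,1)O 5/6 · (3,2)O 4/5 · (3,4)O 4/4
Row 4: (4,0)O 5/5 · (4,1)O 6/7 · (4,2)X 0/6 · (4,3)O 4/5 · (4,4)O 5/5 · (4,5)O 3/3
Row 5: (5,0)O 3/3 · (5,1)O 3/4 · (5,3)O 2/3 · (5,5)O 2/2
Sum over 26 individuals: 3/3 + 4/5 + 3/4 + 2/3 + 0/2 + 4/4 + 5/6 + 0/5 + 3/4 + 2/3 + 5/6 + 3/3 + 4/4 + 5/6 + 4/5 + 4/4 + 5/5 + 6/7 + 0/6 + 4/5 + 5/5 + 3/3 + 3/3 + 3/4 + 2/3 + 2/2 = 2801/140; mean = 2801/140 ÷ 26 = 2801/3640 = 0.769505… → 0.770.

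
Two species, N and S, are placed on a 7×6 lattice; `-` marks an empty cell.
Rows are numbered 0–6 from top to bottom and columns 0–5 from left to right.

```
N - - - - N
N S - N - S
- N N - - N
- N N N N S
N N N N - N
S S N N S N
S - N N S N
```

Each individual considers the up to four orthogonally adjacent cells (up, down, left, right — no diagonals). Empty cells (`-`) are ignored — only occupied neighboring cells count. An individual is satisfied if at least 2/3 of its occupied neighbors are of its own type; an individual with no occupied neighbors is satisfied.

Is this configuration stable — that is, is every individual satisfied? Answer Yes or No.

No

Row 0: (0,0)N 1/1 ok · (0,5)N 0/1 unhappy
Row 1: (1,0)N 1/2 unhappy · (1,1)S 0/2 unhappy · (1,3)N 0/0 ok · (1,5)S 0/2 unhappy
Row 2: (2,1)N 2/3 ok · (2,2)N 2/2 ok · (2,5)N 0/2 unhappy
Row 3: (3,1)N 3/3 ok · (3,2)N 4/4 ok · (3,3)N 3/3 ok · (3,4)N 1/2 unhappy · (3,5)S 0/3 unhappy
Row 4: (4,0)N 1/2 unhappy · (4,1)N 3/4 ok · (4,2)N 4/4 ok · (4,3)N 3/3 ok · (4,5)N 1/2 unhappy
Row 5: (5,0)S 2/3 ok · (5,1)S 1/3 unhappy · (5,2)N 3/4 ok · (5,3)N 3/4 ok · (5,4)S 1/3 unhappy · (5,5)N 2/3 ok
Row 6: (6,0)S 1/1 ok · (6,2)N 2/2 ok · (6,3)N 2/3 ok · (6,4)S 1/3 unhappy · (6,5)N 1/2 unhappy
For instance (0,5) has only 0/1 same-type neighbors, below 2/3.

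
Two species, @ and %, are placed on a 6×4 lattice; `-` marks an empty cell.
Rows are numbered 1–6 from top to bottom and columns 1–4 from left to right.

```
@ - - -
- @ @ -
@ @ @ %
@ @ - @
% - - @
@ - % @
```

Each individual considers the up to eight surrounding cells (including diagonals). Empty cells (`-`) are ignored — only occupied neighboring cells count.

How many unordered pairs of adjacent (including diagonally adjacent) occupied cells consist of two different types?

8

Scan each occupied cell's neighbors to the right and below (and the two forward diagonals) so each pair is counted once.
Row 1: @(1,1)–@(2,2)=  → 0/1 unlike.
Row 2: @(2,2)–@(2,3)= @(2,2)–@(3,2)= @(2,2)–@(3,3)= @(2,2)–@(3,1)= @(2,3)–@(3,3)= @(2,3)–%(3,4)≠ @(2,3)–@(3,2)=  → 1/7 unlike.
Row 3: @(3,1)–@(3,2)= @(3,1)–@(4,1)= @(3,1)–@(4,2)= @(3,2)–@(3,3)= @(3,2)–@(4,2)= @(3,2)–@(4,1)= @(3,3)–%(3,4)≠ @(3,3)–@(4,4)= @(3,3)–@(4,2)= %(3,4)–@(4,4)≠  → 2/10 unlike.
Row 4: @(4,1)–@(4,2)= @(4,1)–%(5,1)≠ @(4,2)–%(5,1)≠ @(4,4)–@(5,4)=  → 2/4 unlike.
Row 5: %(5,1)–@(6,1)≠ @(5,4)–@(6,4)= @(5,4)–%(6,3)≠  → 2/3 unlike.
Row 6: %(6,3)–@(6,4)≠  → 1/1 unlike.
Total adjacent occupied pairs: 26; unlike-type pairs: 8.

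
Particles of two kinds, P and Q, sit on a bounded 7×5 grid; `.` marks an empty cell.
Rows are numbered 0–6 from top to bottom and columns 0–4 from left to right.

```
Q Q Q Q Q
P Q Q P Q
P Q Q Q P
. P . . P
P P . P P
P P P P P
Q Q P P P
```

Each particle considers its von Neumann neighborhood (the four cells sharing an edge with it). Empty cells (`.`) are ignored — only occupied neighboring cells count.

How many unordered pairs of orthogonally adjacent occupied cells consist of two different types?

Scan each occupied cell's neighbors to the right and below so each pair is counted once.
Row 0: Q(0,0)–Q(0,1)= Q(0,0)–P(1,0)≠ Q(0,1)–Q(0,2)= Q(0,1)–Q(1,1)= Q(0,2)–Q(0,3)= Q(0,2)–Q(1,2)= Q(0,3)–Q(0,4)= Q(0,3)–P(1,3)≠ Q(0,4)–Q(1,4)=  → 2/9 unlike.
Row 1: P(1,0)–Q(1,1)≠ P(1,0)–P(2,0)= Q(1,1)–Q(1,2)= Q(1,1)–Q(2,1)= Q(1,2)–P(1,3)≠ Q(1,2)–Q(2,2)= P(1,3)–Q(1,4)≠ P(1,3)–Q(2,3)≠ Q(1,4)–P(2,4)≠  → 5/9 unlike.
Row 2: P(2,0)–Q(2,1)≠ Q(2,1)–Q(2,2)= Q(2,1)–P(3,1)≠ Q(2,2)–Q(2,3)= Q(2,3)–P(2,4)≠ P(2,4)–P(3,4)=  → 3/6 unlike.
Row 3: P(3,1)–P(4,1)= P(3,4)–P(4,4)=  → 0/2 unlike.
Row 4: P(4,0)–P(4,1)= P(4,0)–P(5,0)= P(4,1)–P(5,1)= P(4,3)–P(4,4)= P(4,3)–P(5,3)= P(4,4)–P(5,4)=  → 0/6 unlike.
Row 5: P(5,0)–P(5,1)= P(5,0)–Q(6,0)≠ P(5,1)–P(5,2)= P(5,1)–Q(6,1)≠ P(5,2)–P(5,3)= P(5,2)–P(6,2)= P(5,3)–P(5,4)= P(5,3)–P(6,3)= P(5,4)–P(6,4)=  → 2/9 unlike.
Row 6: Q(6,0)–Q(6,1)= Q(6,1)–P(6,2)≠ P(6,2)–P(6,3)= P(6,3)–P(6,4)=  → 1/4 unlike.
Total adjacent occupied pairs: 45; unlike-type pairs: 13.

13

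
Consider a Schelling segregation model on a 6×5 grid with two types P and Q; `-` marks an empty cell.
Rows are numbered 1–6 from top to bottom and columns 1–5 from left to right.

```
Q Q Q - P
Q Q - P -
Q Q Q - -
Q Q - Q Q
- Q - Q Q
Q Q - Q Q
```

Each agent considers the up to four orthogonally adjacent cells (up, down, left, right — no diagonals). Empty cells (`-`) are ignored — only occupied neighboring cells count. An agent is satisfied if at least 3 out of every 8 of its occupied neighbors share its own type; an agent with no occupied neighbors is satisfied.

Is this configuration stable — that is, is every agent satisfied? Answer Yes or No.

Yes

(1,1)Q 2/2 satisfied
(1,2)Q 3/3 satisfied
(1,3)Q 1/1 satisfied
(1,5)P 0/0 satisfied
(2,1)Q 3/3 satisfied
(2,2)Q 3/3 satisfied
(2,4)P 0/0 satisfied
(3,1)Q 3/3 satisfied
(3,2)Q 4/4 satisfied
(3,3)Q 1/1 satisfied
(4,1)Q 2/2 satisfied
(4,2)Q 3/3 satisfied
(4,4)Q 2/2 satisfied
(4,5)Q 2/2 satisfied
(5,2)Q 2/2 satisfied
(5,4)Q 3/3 satisfied
(5,5)Q 3/3 satisfied
(6,1)Q 1/1 satisfied
(6,2)Q 2/2 satisfied
(6,4)Q 2/2 satisfied
(6,5)Q 2/2 satisfied
All meet the threshold, so the configuration is stable.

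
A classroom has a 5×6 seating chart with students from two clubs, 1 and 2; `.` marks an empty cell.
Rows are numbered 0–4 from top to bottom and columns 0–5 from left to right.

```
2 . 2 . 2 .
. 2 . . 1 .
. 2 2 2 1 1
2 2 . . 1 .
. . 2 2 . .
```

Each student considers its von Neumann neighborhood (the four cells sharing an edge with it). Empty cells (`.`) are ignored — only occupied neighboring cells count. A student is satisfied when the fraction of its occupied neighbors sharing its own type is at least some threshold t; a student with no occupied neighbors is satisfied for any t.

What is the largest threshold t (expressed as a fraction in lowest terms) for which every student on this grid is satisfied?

0/1

Row 0: (0,0)2 — no occupied neighbors · (0,2)2 — no occupied neighbors · (0,4)2 0/1
Row 1: (1,1)2 1/1 · (1,4)1 1/2
Row 2: (2,1)2 3/3 · (2,2)2 2/2 · (2,3)2 1/2 · (2,4)1 3/4 · (2,5)1 1/1
Row 3: (3,0)2 1/1 · (3,1)2 2/2 · (3,4)1 1/1
Row 4: (4,2)2 1/1 · (4,3)2 1/1
The smallest same-type fraction is 0/1 at (0,4), which reduces to 0/1. Any threshold above that leaves this student unsatisfied.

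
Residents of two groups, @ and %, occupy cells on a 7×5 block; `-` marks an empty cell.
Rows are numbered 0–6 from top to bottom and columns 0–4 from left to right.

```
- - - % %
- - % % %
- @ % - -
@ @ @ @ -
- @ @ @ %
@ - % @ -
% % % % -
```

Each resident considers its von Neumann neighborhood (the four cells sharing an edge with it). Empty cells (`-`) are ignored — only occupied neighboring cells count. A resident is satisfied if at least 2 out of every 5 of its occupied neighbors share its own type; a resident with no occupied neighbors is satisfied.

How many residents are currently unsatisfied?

5

Row 0: (0,3)% 2/2 ok · (0,4)% 2/2 ok
Row 1: (1,2)% 2/2 ok · (1,3)% 3/3 ok · (1,4)% 2/2 ok
Row 2: (2,1)@ 1/2 ok · (2,2)% 1/3 unhappy
Row 3: (3,0)@ 1/1 ok · (3,1)@ 4/4 ok · (3,2)@ 3/4 ok · (3,3)@ 2/2 ok
Row 4: (4,1)@ 2/2 ok · (4,2)@ 3/4 ok · (4,3)@ 3/4 ok · (4,4)% 0/1 unhappy
Row 5: (5,0)@ 0/1 unhappy · (5,2)% 1/3 unhappy · (5,3)@ 1/3 unhappy
Row 6: (6,0)% 1/2 ok · (6,1)% 2/2 ok · (6,2)% 3/3 ok · (6,3)% 1/2 ok
Unsatisfied: (2,2), (4,4), (5,0), (5,2), (5,3) — 5 in total.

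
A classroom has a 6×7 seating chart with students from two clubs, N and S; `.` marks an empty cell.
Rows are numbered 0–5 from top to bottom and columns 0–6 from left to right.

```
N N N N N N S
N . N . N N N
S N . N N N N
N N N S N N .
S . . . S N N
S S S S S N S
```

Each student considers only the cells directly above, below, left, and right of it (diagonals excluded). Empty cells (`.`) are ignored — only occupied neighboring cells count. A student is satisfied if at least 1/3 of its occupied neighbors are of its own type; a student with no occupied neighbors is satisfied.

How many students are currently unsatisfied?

Row 0: (0,0)N 2/2 satisfied · (0,1)N 2/2 satisfied · (0,2)N 3/3 satisfied · (0,3)N 2/2 satisfied · (0,4)N 3/3 satisfied · (0,5)N 2/3 satisfied · (0,6)S 0/2 not
Row 1: (1,0)N 1/2 satisfied · (1,2)N 1/1 satisfied · (1,4)N 3/3 satisfied · (1,5)N 4/4 satisfied · (1,6)N 2/3 satisfied
Row 2: (2,0)S 0/3 not · (2,1)N 1/2 satisfied · (2,3)N 1/2 satisfied · (2,4)N 4/4 satisfied · (2,5)N 4/4 satisfied · (2,6)N 2/2 satisfied
Row 3: (3,0)N 1/3 satisfied · (3,1)N 3/3 satisfied · (3,2)N 1/2 satisfied · (3,3)S 0/3 not · (3,4)N 2/4 satisfied · (3,5)N 3/3 satisfied
Row 4: (4,0)S 1/2 satisfied · (4,4)S 1/3 satisfied · (4,5)N 3/4 satisfied · (4,6)N 1/2 satisfied
Row 5: (5,0)S 2/2 satisfied · (5,1)S 2/2 satisfied · (5,2)S 2/2 satisfied · (5,3)S 2/2 satisfied · (5,4)S 2/3 satisfied · (5,5)N 1/3 satisfied · (5,6)S 0/2 not
Unsatisfied: (0,6), (2,0), (3,3), (5,6) — 4 in total.

4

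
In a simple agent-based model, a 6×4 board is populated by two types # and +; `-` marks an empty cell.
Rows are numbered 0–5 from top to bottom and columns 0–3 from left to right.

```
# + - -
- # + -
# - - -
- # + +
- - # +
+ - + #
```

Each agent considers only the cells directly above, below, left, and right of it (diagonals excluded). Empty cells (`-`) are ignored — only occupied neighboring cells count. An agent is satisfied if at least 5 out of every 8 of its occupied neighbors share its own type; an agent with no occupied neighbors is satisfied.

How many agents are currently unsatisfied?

Row 0: (0,0)# 0/1 not · (0,1)+ 0/2 not
Row 1: (1,1)# 0/2 not · (1,2)+ 0/1 not
Row 2: (2,0)# 0/0 satisfied
Row 3: (3,1)# 0/1 not · (3,2)+ 1/3 not · (3,3)+ 2/2 satisfied
Row 4: (4,2)# 0/3 not · (4,3)+ 1/3 not
Row 5: (5,0)+ 0/0 satisfied · (5,2)+ 0/2 not · (5,3)# 0/2 not
Unsatisfied: (0,0), (0,1), (1,1), (1,2), (3,1), (3,2), (4,2), (4,3), (5,2), (5,3) — 10 in total.

10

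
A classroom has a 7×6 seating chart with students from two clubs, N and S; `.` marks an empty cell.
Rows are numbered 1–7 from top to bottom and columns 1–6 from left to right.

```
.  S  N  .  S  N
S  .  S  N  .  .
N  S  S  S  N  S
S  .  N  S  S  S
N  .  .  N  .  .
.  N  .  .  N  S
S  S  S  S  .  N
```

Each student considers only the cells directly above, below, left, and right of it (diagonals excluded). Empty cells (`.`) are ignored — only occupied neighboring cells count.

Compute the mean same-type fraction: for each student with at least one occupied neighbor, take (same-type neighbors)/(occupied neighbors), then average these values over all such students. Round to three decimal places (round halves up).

0.301

(1,2)S 0/1
(1,3)N 0/2
(1,5)S 0/1
(1,6)N 0/1
(2,1)S 0/1
(2,3)S 1/3
(2,4)N 0/2
(3,1)N 0/3
(3,2)S 1/2
(3,3)S 3/4
(3,4)S 2/4
(3,5)N 0/3
(3,6)S 1/2
(4,1)S 0/2
(4,3)N 0/2
(4,4)S 2/4
(4,5)S 2/3
(4,6)S 2/2
(5,1)N 0/1
(5,4)N 0/1
(6,2)N 0/1
(6,5)N 0/1
(6,6)S 0/2
(7,1)S 1/1
(7,2)S 2/3
(7,3)S 2/2
(7,4)S 1/1
(7,6)N 0/1
Sum over 28 students: 0/1 + 0/2 + 0/1 + 0/1 + 0/1 + 1/3 + 0/2 + 0/3 + 1/2 + 3/4 + 2/4 + 0/3 + 1/2 + 0/2 + 0/2 + 2/4 + 2/3 + 2/2 + 0/1 + 0/1 + 0/1 + 0/1 + 0/2 + 1/1 + 2/3 + 2/2 + 1/1 + 0/1 = 101/12; mean = 101/12 ÷ 28 = 101/336 = 0.300595… → 0.301.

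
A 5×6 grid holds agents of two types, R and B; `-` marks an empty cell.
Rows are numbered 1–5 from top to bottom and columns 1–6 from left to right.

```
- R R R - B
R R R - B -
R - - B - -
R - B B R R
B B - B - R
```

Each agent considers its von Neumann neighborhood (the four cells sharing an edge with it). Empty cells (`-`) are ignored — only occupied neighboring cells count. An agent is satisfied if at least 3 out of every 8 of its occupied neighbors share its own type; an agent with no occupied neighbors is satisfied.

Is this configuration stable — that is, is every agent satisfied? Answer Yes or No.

Yes

(1,2)R 2/2 ok
(1,3)R 3/3 ok
(1,4)R 1/1 ok
(1,6)B 0/0 ok
(2,1)R 2/2 ok
(2,2)R 3/3 ok
(2,3)R 2/2 ok
(2,5)B 0/0 ok
(3,1)R 2/2 ok
(3,4)B 1/1 ok
(4,1)R 1/2 ok
(4,3)B 1/1 ok
(4,4)B 3/4 ok
(4,5)R 1/2 ok
(4,6)R 2/2 ok
(5,1)B 1/2 ok
(5,2)B 1/1 ok
(5,4)B 1/1 ok
(5,6)R 1/1 ok
All meet the threshold, so the configuration is stable.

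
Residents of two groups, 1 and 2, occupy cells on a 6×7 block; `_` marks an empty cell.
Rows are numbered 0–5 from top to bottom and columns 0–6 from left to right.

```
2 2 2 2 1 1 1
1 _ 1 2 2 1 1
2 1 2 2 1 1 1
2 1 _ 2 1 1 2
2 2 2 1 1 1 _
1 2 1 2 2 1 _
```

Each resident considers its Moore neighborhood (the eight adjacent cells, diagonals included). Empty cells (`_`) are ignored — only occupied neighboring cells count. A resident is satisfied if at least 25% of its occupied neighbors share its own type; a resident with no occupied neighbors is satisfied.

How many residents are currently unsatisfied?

6

Row 0: (0,0)2 1/2 ✓ · (0,1)2 2/4 ✓ · (0,2)2 3/4 ✓ · (0,3)2 3/5 ✓ · (0,4)1 2/5 ✓ · (0,5)1 4/5 ✓ · (0,6)1 3/3 ✓
Row 1: (1,0)1 1/4 ✓ · (1,2)1 1/7 ✗ · (1,3)2 5/8 ✓ · (1,4)2 3/8 ✓ · (1,5)1 7/8 ✓ · (1,6)1 5/5 ✓
Row 2: (2,0)2 1/4 ✓ · (2,1)1 3/6 ✓ · (2,2)2 3/6 ✓ · (2,3)2 4/7 ✓ · (2,4)1 4/8 ✓ · (2,5)1 6/8 ✓ · (2,6)1 4/5 ✓
Row 3: (3,0)2 3/5 ✓ · (3,1)1 1/7 ✗ · (3,3)2 3/7 ✓ · (3,4)1 6/8 ✓ · (3,5)1 6/7 ✓ · (3,6)2 0/4 ✗
Row 4: (4,0)2 3/5 ✓ · (4,1)2 4/7 ✓ · (4,2)2 4/7 ✓ · (4,3)1 3/7 ✓ · (4,4)1 5/8 ✓ · (4,5)1 4/6 ✓
Row 5: (5,0)1 0/3 ✗ · (5,1)2 3/5 ✓ · (5,2)1 1/5 ✗ · (5,3)2 2/5 ✓ · (5,4)2 1/5 ✗ · (5,5)1 2/3 ✓
Unsatisfied: (1,2), (3,1), (3,6), (5,0), (5,2), (5,4) — 6 in total.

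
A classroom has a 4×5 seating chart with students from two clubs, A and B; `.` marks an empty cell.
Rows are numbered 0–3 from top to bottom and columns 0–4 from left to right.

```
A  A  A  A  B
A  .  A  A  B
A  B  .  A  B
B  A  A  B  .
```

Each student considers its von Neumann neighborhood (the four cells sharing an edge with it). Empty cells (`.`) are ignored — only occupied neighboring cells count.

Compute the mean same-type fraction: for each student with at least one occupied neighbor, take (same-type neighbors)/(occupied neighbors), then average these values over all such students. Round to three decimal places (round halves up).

(0,0)A 2/2
(0,1)A 2/2
(0,2)A 3/3
(0,3)A 2/3
(0,4)B 1/2
(1,0)A 2/2
(1,2)A 2/2
(1,3)A 3/4
(1,4)B 2/3
(2,0)A 1/3
(2,1)B 0/2
(2,3)A 1/3
(2,4)B 1/2
(3,0)B 0/2
(3,1)A 1/3
(3,2)A 1/2
(3,3)B 0/2
Sum over 17 students: 2/2 + 2/2 + 3/3 + 2/3 + 1/2 + 2/2 + 2/2 + 3/4 + 2/3 + 1/3 + 0/2 + 1/3 + 1/2 + 0/2 + 1/3 + 1/2 + 0/2 = 115/12; mean = 115/12 ÷ 17 = 115/204 = 0.563725… → 0.564.

0.564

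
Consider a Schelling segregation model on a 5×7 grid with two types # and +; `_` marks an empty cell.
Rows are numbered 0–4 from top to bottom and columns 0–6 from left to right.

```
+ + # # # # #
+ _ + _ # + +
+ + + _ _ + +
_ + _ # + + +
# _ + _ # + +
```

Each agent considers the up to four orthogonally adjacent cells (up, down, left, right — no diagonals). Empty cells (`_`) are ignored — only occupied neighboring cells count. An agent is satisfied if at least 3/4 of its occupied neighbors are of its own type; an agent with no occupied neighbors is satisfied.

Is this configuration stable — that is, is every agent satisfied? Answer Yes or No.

No

(0,0)+ 2/2 ok
(0,1)+ 1/2 unhappy
(0,2)# 1/3 unhappy
(0,3)# 2/2 ok
(0,4)# 3/3 ok
(0,5)# 2/3 unhappy
(0,6)# 1/2 unhappy
(1,0)+ 2/2 ok
(1,2)+ 1/2 unhappy
(1,4)# 1/2 unhappy
(1,5)+ 2/4 unhappy
(1,6)+ 2/3 unhappy
(2,0)+ 2/2 ok
(2,1)+ 3/3 ok
(2,2)+ 2/2 ok
(2,5)+ 3/3 ok
(2,6)+ 3/3 ok
(3,1)+ 1/1 ok
(3,3)# 0/1 unhappy
(3,4)+ 1/3 unhappy
(3,5)+ 4/4 ok
(3,6)+ 3/3 ok
(4,0)# 0/0 ok
(4,2)+ 0/0 ok
(4,4)# 0/2 unhappy
(4,5)+ 2/3 unhappy
(4,6)+ 2/2 ok
For instance (0,1) has only 1/2 same-type neighbors, below 3/4.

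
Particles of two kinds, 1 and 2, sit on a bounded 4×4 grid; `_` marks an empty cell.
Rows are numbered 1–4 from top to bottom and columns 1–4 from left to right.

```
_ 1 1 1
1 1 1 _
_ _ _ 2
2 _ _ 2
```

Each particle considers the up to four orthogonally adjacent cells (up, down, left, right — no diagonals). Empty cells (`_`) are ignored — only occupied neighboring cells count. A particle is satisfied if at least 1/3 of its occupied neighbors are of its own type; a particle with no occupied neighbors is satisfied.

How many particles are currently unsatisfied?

(1,2)1 2/2 ok
(1,3)1 3/3 ok
(1,4)1 1/1 ok
(2,1)1 1/1 ok
(2,2)1 3/3 ok
(2,3)1 2/2 ok
(3,4)2 1/1 ok
(4,1)2 0/0 ok
(4,4)2 1/1 ok
Every one meets the threshold.

0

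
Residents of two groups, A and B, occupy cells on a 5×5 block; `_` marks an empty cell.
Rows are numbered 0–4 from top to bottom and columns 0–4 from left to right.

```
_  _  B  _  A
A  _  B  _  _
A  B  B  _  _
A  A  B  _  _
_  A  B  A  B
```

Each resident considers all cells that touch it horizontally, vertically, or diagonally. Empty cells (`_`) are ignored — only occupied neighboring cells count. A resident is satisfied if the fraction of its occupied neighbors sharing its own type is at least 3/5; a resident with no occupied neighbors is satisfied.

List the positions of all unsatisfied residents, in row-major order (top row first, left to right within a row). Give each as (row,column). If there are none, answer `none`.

(1,0), (2,1), (3,1), (3,2), (4,1), (4,2), (4,3), (4,4)

(0,2)B 1/1 ok
(0,4)A 0/0 ok
(1,0)A 1/2 unhappy
(1,2)B 3/3 ok
(2,0)A 3/4 ok
(2,1)B 3/7 unhappy
(2,2)B 3/4 ok
(3,0)A 3/4 ok
(3,1)A 3/7 unhappy
(3,2)B 3/6 unhappy
(4,1)A 2/4 unhappy
(4,2)B 1/4 unhappy
(4,3)A 0/3 unhappy
(4,4)B 0/1 unhappy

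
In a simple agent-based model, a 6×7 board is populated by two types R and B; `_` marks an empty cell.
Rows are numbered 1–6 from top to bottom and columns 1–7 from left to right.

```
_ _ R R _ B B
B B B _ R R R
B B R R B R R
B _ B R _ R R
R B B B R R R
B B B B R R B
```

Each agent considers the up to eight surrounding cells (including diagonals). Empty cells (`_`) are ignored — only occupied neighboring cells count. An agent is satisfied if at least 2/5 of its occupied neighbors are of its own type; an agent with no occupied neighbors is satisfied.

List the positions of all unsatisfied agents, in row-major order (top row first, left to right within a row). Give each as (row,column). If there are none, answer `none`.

(1,3), (1,6), (1,7), (2,3), (3,3), (3,5), (5,1), (6,7)

(1,3)R 1/3 not
(1,4)R 2/3 satisfied
(1,6)B 1/4 not
(1,7)B 1/3 not
(2,1)B 3/3 satisfied
(2,2)B 4/6 satisfied
(2,3)B 2/6 not
(2,5)R 4/6 satisfied
(2,6)R 4/7 satisfied
(2,7)R 3/5 satisfied
(3,1)B 4/4 satisfied
(3,2)B 6/7 satisfied
(3,3)R 2/6 not
(3,4)R 3/6 satisfied
(3,5)B 0/6 not
(3,6)R 6/7 satisfied
(3,7)R 5/5 satisfied
(4,1)B 3/4 satisfied
(4,3)B 4/7 satisfied
(4,4)R 3/7 satisfied
(4,6)R 6/7 satisfied
(4,7)R 5/5 satisfied
(5,1)R 0/4 not
(5,2)B 6/7 satisfied
(5,3)B 6/7 satisfied
(5,4)B 4/7 satisfied
(5,5)R 5/7 satisfied
(5,6)R 6/7 satisfied
(5,7)R 4/5 satisfied
(6,1)B 2/3 satisfied
(6,2)B 4/5 satisfied
(6,3)B 5/5 satisfied
(6,4)B 3/5 satisfied
(6,5)R 3/5 satisfied
(6,6)R 4/5 satisfied
(6,7)B 0/3 not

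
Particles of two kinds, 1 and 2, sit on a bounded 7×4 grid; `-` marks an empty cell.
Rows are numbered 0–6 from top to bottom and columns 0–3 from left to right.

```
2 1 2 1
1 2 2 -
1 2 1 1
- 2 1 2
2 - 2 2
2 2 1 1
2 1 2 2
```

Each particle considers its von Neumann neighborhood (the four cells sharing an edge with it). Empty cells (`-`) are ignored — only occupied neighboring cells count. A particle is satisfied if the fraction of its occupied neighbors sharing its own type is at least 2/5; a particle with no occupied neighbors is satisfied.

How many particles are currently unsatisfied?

13

(0,0)2 0/2 ✗
(0,1)1 0/3 ✗
(0,2)2 1/3 ✗
(0,3)1 0/1 ✗
(1,0)1 1/3 ✗
(1,1)2 2/4 ✓
(1,2)2 2/3 ✓
(2,0)1 1/2 ✓
(2,1)2 2/4 ✓
(2,2)1 2/4 ✓
(2,3)1 1/2 ✓
(3,1)2 1/2 ✓
(3,2)1 1/4 ✗
(3,3)2 1/3 ✗
(4,0)2 1/1 ✓
(4,2)2 1/3 ✗
(4,3)2 2/3 ✓
(5,0)2 3/3 ✓
(5,1)2 1/3 ✗
(5,2)1 1/4 ✗
(5,3)1 1/3 ✗
(6,0)2 1/2 ✓
(6,1)1 0/3 ✗
(6,2)2 1/3 ✗
(6,3)2 1/2 ✓
Unsatisfied: (0,0), (0,1), (0,2), (0,3), (1,0), (3,2), (3,3), (4,2), (5,1), (5,2), (5,3), (6,1), (6,2) — 13 in total.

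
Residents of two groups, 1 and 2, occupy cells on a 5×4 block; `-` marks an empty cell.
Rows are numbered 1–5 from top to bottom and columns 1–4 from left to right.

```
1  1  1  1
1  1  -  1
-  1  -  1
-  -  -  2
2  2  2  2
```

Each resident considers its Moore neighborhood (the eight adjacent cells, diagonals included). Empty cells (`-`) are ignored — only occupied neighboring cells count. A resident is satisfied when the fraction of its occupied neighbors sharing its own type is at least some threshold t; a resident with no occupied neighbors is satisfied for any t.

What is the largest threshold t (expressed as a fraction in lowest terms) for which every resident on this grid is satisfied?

Row 1: (1,1)1 3/3 · (1,2)1 4/4 · (1,3)1 4/4 · (1,4)1 2/2
Row 2: (2,1)1 4/4 · (2,2)1 5/5 · (2,4)1 3/3
Row 3: (3,2)1 2/2 · (3,4)1 1/2
Row 4: (4,4)2 2/3
Row 5: (5,1)2 1/1 · (5,2)2 2/2 · (5,3)2 3/3 · (5,4)2 2/2
The smallest same-type fraction is 1/2 at (3,4), which reduces to 1/2. Any threshold above that leaves this resident unsatisfied.

1/2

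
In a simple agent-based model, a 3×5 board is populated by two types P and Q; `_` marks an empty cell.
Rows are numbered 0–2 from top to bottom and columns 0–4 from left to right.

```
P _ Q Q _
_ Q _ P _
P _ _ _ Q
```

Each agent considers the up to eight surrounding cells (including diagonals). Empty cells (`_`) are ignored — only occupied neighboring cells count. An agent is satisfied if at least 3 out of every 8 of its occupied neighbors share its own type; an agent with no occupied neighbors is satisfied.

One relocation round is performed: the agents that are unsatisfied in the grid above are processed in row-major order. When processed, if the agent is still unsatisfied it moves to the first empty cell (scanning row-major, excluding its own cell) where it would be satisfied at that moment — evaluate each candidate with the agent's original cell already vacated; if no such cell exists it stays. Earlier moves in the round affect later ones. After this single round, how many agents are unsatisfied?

2

Initially unsatisfied (in order): (0,0), (1,1), (1,3), (2,0), (2,4).
  (0,0) → (0,4).
  (1,1): now satisfied by earlier moves; stays.
  (1,3) → (1,0).
  (2,0): now satisfied by earlier moves; stays.
  (2,4): now satisfied by earlier moves; stays.
Resulting grid:
_ _ Q Q P
P Q _ _ _
P _ _ _ Q
Unsatisfied now: (0,4), (1,1).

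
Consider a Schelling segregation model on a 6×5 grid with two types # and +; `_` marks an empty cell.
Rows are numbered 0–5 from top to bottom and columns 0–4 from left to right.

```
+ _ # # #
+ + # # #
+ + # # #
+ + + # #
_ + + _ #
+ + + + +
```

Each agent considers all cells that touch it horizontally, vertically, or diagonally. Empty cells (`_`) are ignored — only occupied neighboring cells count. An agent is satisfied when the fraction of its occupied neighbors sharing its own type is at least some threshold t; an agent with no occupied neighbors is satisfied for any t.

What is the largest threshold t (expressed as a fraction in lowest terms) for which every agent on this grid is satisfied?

1/2

Row 0: (0,0)+ 2/2 · (0,2)# 3/4 · (0,3)# 5/5 · (0,4)# 3/3
Row 1: (1,0)+ 4/4 · (1,1)+ 4/7 · (1,2)# 5/7 · (1,3)# 8/8 · (1,4)# 5/5
Row 2: (2,0)+ 5/5 · (2,1)+ 6/8 · (2,2)# 4/8 · (2,3)# 7/8 · (2,4)# 5/5
Row 3: (3,0)+ 4/4 · (3,1)+ 6/7 · (3,2)+ 4/7 · (3,3)# 5/7 · (3,4)# 4/4
Row 4: (4,1)+ 7/7 · (4,2)+ 6/7 · (4,4)# 2/4
Row 5: (5,0)+ 2/2 · (5,1)+ 4/4 · (5,2)+ 4/4 · (5,3)+ 3/4 · (5,4)+ 1/2
The smallest same-type fraction is 4/8 at (2,2), which reduces to 1/2. Any threshold above that leaves this agent unsatisfied.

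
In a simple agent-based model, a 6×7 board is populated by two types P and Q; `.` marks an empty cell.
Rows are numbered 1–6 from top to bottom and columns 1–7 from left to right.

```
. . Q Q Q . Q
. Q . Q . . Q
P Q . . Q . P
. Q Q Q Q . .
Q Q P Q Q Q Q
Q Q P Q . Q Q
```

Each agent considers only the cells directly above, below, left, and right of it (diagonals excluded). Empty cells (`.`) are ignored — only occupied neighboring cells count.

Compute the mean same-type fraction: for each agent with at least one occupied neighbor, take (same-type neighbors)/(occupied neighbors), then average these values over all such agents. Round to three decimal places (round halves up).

0.789

(1,3)Q 1/1
(1,4)Q 3/3
(1,5)Q 1/1
(1,7)Q 1/1
(2,2)Q 1/1
(2,4)Q 1/1
(2,7)Q 1/2
(3,1)P 0/1
(3,2)Q 2/3
(3,5)Q 1/1
(3,7)P 0/1
(4,2)Q 3/3
(4,3)Q 2/3
(4,4)Q 3/3
(4,5)Q 3/3
(5,1)Q 2/2
(5,2)Q 3/4
(5,3)P 1/4
(5,4)Q 3/4
(5,5)Q 3/3
(5,6)Q 3/3
(5,7)Q 2/2
(6,1)Q 2/2
(6,2)Q 2/3
(6,3)P 1/3
(6,4)Q 1/2
(6,6)Q 2/2
(6,7)Q 2/2
Sum over 28 agents: 1/1 + 3/3 + 1/1 + 1/1 + 1/1 + 1/1 + 1/2 + 0/1 + 2/3 + 1/1 + 0/1 + 3/3 + 2/3 + 3/3 + 3/3 + 2/2 + 3/4 + 1/4 + 3/4 + 3/3 + 3/3 + 2/2 + 2/2 + 2/3 + 1/3 + 1/2 + 2/2 + 2/2 = 265/12; mean = 265/12 ÷ 28 = 265/336 = 0.788690… → 0.789.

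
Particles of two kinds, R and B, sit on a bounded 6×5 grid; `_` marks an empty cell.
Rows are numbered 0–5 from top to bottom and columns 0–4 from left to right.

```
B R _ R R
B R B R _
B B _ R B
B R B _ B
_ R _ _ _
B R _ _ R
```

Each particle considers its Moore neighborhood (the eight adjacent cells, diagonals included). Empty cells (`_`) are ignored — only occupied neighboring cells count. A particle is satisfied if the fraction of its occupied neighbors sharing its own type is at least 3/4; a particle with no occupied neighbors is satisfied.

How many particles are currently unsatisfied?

18

(0,0)B 1/3 not
(0,1)R 1/4 not
(0,3)R 2/3 not
(0,4)R 2/2 satisfied
(1,0)B 3/5 not
(1,1)R 1/6 not
(1,2)B 1/6 not
(1,3)R 3/5 not
(2,0)B 3/5 not
(2,1)B 5/7 not
(2,3)R 1/5 not
(2,4)B 1/3 not
(3,0)B 2/4 not
(3,1)R 1/5 not
(3,2)B 1/4 not
(3,4)B 1/2 not
(4,1)R 2/5 not
(5,0)B 0/2 not
(5,1)R 1/2 not
(5,4)R 0/0 satisfied
Unsatisfied: (0,0), (0,1), (0,3), (1,0), (1,1), (1,2), (1,3), (2,0), (2,1), (2,3), (2,4), (3,0), (3,1), (3,2), (3,4), (4,1), (5,0), (5,1) — 18 in total.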